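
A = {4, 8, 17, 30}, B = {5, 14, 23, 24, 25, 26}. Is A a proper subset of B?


A ⊂ B requires: A ⊆ B AND A ≠ B.
A ⊆ B? No
A ⊄ B, so A is not a proper subset.

No, A is not a proper subset of B


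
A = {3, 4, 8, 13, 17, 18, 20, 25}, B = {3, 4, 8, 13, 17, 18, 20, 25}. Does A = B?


Two sets are equal iff they have exactly the same elements.
A = {3, 4, 8, 13, 17, 18, 20, 25}
B = {3, 4, 8, 13, 17, 18, 20, 25}
Same elements → A = B

Yes, A = B


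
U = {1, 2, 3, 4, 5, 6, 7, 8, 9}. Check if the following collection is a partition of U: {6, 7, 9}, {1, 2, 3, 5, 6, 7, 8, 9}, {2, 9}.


A partition requires: (1) non-empty parts, (2) pairwise disjoint, (3) union = U
Parts: {6, 7, 9}, {1, 2, 3, 5, 6, 7, 8, 9}, {2, 9}
Union of parts: {1, 2, 3, 5, 6, 7, 8, 9}
U = {1, 2, 3, 4, 5, 6, 7, 8, 9}
All non-empty? True
Pairwise disjoint? False
Covers U? False

No, not a valid partition


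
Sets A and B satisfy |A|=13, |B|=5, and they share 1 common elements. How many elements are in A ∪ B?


|A ∪ B| = |A| + |B| - |A ∩ B|
= 13 + 5 - 1
= 17

|A ∪ B| = 17


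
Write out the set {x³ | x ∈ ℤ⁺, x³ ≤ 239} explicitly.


Checking each candidate:
Condition: positive perfect cubes ≤ 239
Result = {1, 8, 27, 64, 125, 216}

{1, 8, 27, 64, 125, 216}


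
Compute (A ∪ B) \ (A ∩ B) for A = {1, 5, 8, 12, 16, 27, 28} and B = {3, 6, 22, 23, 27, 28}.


A △ B = (A \ B) ∪ (B \ A) = elements in exactly one of A or B
A \ B = {1, 5, 8, 12, 16}
B \ A = {3, 6, 22, 23}
A △ B = {1, 3, 5, 6, 8, 12, 16, 22, 23}

A △ B = {1, 3, 5, 6, 8, 12, 16, 22, 23}


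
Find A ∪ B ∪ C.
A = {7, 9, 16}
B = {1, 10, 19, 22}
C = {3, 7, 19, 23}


A ∪ B = {1, 7, 9, 10, 16, 19, 22}
(A ∪ B) ∪ C = {1, 3, 7, 9, 10, 16, 19, 22, 23}

A ∪ B ∪ C = {1, 3, 7, 9, 10, 16, 19, 22, 23}


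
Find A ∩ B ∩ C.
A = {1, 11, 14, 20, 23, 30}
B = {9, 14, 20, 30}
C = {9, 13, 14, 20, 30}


A ∩ B = {14, 20, 30}
(A ∩ B) ∩ C = {14, 20, 30}

A ∩ B ∩ C = {14, 20, 30}


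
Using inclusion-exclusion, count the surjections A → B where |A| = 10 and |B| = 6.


n = |A| = 10, k = |B| = 6. Surjections via inclusion-exclusion:
S(n,k) = Σ(-1)^i × C(k,i) × (k-i)^n, i=0 to k
i=0: (-1)^0×C(6,0)×6^10 = 60466176
i=1: (-1)^1×C(6,1)×5^10 = -58593750
i=2: (-1)^2×C(6,2)×4^10 = 15728640
i=3: (-1)^3×C(6,3)×3^10 = -1180980
i=4: (-1)^4×C(6,4)×2^10 = 15360
i=5: (-1)^5×C(6,5)×1^10 = -6
i=6: (-1)^6×C(6,6)×0^10 = 0
Total = 16435440

Number of surjections = 16435440


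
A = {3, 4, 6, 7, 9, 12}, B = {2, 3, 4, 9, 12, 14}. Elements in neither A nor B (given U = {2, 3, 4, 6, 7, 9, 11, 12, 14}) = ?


A = {3, 4, 6, 7, 9, 12}
B = {2, 3, 4, 9, 12, 14}
Region: in neither A nor B (given U = {2, 3, 4, 6, 7, 9, 11, 12, 14})
Elements: {11}

Elements in neither A nor B (given U = {2, 3, 4, 6, 7, 9, 11, 12, 14}): {11}


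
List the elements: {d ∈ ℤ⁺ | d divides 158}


Checking each candidate:
Condition: positive divisors of 158
Result = {1, 2, 79, 158}

{1, 2, 79, 158}


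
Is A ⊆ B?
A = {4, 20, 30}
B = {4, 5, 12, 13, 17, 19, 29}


A ⊆ B means every element of A is in B.
Elements in A not in B: {20, 30}
So A ⊄ B.

No, A ⊄ B


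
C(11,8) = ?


C(n,k) = n! / (k!(n-k)!)
C(11,8) = 11! / (8!3!)
= 165

C(11,8) = 165


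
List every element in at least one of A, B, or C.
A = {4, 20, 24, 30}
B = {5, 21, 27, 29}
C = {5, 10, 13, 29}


A ∪ B = {4, 5, 20, 21, 24, 27, 29, 30}
(A ∪ B) ∪ C = {4, 5, 10, 13, 20, 21, 24, 27, 29, 30}

A ∪ B ∪ C = {4, 5, 10, 13, 20, 21, 24, 27, 29, 30}


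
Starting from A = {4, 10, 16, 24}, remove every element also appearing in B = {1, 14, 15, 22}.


A \ B = elements in A but not in B
A = {4, 10, 16, 24}
B = {1, 14, 15, 22}
Remove from A any elements in B
A \ B = {4, 10, 16, 24}

A \ B = {4, 10, 16, 24}


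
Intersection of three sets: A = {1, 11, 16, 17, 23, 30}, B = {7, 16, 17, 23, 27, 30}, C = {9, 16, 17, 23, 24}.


A ∩ B = {16, 17, 23, 30}
(A ∩ B) ∩ C = {16, 17, 23}

A ∩ B ∩ C = {16, 17, 23}


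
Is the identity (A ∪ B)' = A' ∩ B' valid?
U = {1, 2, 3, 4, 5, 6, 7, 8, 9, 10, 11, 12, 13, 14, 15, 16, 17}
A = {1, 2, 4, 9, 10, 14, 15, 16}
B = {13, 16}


LHS: A ∪ B = {1, 2, 4, 9, 10, 13, 14, 15, 16}
(A ∪ B)' = U \ (A ∪ B) = {3, 5, 6, 7, 8, 11, 12, 17}
A' = {3, 5, 6, 7, 8, 11, 12, 13, 17}, B' = {1, 2, 3, 4, 5, 6, 7, 8, 9, 10, 11, 12, 14, 15, 17}
Claimed RHS: A' ∩ B' = {3, 5, 6, 7, 8, 11, 12, 17}
Identity is VALID: LHS = RHS = {3, 5, 6, 7, 8, 11, 12, 17} ✓

Identity is valid. (A ∪ B)' = A' ∩ B' = {3, 5, 6, 7, 8, 11, 12, 17}


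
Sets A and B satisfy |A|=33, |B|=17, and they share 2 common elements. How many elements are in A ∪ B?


|A ∪ B| = |A| + |B| - |A ∩ B|
= 33 + 17 - 2
= 48

|A ∪ B| = 48


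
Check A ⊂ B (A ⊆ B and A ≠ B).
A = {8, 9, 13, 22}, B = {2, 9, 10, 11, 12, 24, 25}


A ⊂ B requires: A ⊆ B AND A ≠ B.
A ⊆ B? No
A ⊄ B, so A is not a proper subset.

No, A is not a proper subset of B


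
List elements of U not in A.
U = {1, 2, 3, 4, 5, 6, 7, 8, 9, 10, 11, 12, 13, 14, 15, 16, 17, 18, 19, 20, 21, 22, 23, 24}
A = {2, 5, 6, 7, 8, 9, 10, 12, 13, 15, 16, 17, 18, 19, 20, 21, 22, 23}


Aᶜ = U \ A = elements in U but not in A
U = {1, 2, 3, 4, 5, 6, 7, 8, 9, 10, 11, 12, 13, 14, 15, 16, 17, 18, 19, 20, 21, 22, 23, 24}
A = {2, 5, 6, 7, 8, 9, 10, 12, 13, 15, 16, 17, 18, 19, 20, 21, 22, 23}
Aᶜ = {1, 3, 4, 11, 14, 24}

Aᶜ = {1, 3, 4, 11, 14, 24}


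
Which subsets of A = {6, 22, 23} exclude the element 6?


A subset of A that omits 6 is a subset of A \ {6}, so there are 2^(n-1) = 2^2 = 4 of them.
Subsets excluding 6: ∅, {22}, {23}, {22, 23}

Subsets excluding 6 (4 total): ∅, {22}, {23}, {22, 23}


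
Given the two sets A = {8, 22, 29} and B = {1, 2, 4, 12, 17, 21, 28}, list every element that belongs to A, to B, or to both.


A ∪ B = all elements in A or B (or both)
A = {8, 22, 29}
B = {1, 2, 4, 12, 17, 21, 28}
A ∪ B = {1, 2, 4, 8, 12, 17, 21, 22, 28, 29}

A ∪ B = {1, 2, 4, 8, 12, 17, 21, 22, 28, 29}


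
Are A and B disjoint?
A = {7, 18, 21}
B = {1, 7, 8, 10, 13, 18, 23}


Disjoint means A ∩ B = ∅.
A ∩ B = {7, 18}
A ∩ B ≠ ∅, so A and B are NOT disjoint.

No, A and B are not disjoint (A ∩ B = {7, 18})


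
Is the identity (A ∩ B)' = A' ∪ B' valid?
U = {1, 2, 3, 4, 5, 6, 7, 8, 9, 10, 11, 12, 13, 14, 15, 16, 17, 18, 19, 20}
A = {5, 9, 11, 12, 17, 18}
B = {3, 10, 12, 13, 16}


LHS: A ∩ B = {12}
(A ∩ B)' = U \ (A ∩ B) = {1, 2, 3, 4, 5, 6, 7, 8, 9, 10, 11, 13, 14, 15, 16, 17, 18, 19, 20}
A' = {1, 2, 3, 4, 6, 7, 8, 10, 13, 14, 15, 16, 19, 20}, B' = {1, 2, 4, 5, 6, 7, 8, 9, 11, 14, 15, 17, 18, 19, 20}
Claimed RHS: A' ∪ B' = {1, 2, 3, 4, 5, 6, 7, 8, 9, 10, 11, 13, 14, 15, 16, 17, 18, 19, 20}
Identity is VALID: LHS = RHS = {1, 2, 3, 4, 5, 6, 7, 8, 9, 10, 11, 13, 14, 15, 16, 17, 18, 19, 20} ✓

Identity is valid. (A ∩ B)' = A' ∪ B' = {1, 2, 3, 4, 5, 6, 7, 8, 9, 10, 11, 13, 14, 15, 16, 17, 18, 19, 20}


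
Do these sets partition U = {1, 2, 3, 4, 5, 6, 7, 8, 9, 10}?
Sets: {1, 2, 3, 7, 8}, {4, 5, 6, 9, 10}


A partition requires: (1) non-empty parts, (2) pairwise disjoint, (3) union = U
Parts: {1, 2, 3, 7, 8}, {4, 5, 6, 9, 10}
Union of parts: {1, 2, 3, 4, 5, 6, 7, 8, 9, 10}
U = {1, 2, 3, 4, 5, 6, 7, 8, 9, 10}
All non-empty? True
Pairwise disjoint? True
Covers U? True

Yes, valid partition


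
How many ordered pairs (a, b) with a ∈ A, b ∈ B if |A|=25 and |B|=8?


|A × B| = |A| × |B|
= 25 × 8
= 200

|A × B| = 200


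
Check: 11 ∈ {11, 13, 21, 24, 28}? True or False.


A = {11, 13, 21, 24, 28}
Checking if 11 is in A
11 is in A → True

11 ∈ A


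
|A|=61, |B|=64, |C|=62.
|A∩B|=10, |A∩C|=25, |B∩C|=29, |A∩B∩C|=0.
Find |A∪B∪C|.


|A∪B∪C| = |A|+|B|+|C| - |A∩B|-|A∩C|-|B∩C| + |A∩B∩C|
= 61+64+62 - 10-25-29 + 0
= 187 - 64 + 0
= 123

|A ∪ B ∪ C| = 123


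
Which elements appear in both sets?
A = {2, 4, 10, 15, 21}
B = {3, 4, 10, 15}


A ∩ B = elements in both A and B
A = {2, 4, 10, 15, 21}
B = {3, 4, 10, 15}
A ∩ B = {4, 10, 15}

A ∩ B = {4, 10, 15}


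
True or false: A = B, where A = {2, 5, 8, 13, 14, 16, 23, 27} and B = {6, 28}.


Two sets are equal iff they have exactly the same elements.
A = {2, 5, 8, 13, 14, 16, 23, 27}
B = {6, 28}
Differences: {2, 5, 6, 8, 13, 14, 16, 23, 27, 28}
A ≠ B

No, A ≠ B


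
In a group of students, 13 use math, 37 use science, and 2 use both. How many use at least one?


|A ∪ B| = |A| + |B| - |A ∩ B|
= 13 + 37 - 2
= 48

|A ∪ B| = 48


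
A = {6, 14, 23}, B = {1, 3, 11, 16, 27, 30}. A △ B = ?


A △ B = (A \ B) ∪ (B \ A) = elements in exactly one of A or B
A \ B = {6, 14, 23}
B \ A = {1, 3, 11, 16, 27, 30}
A △ B = {1, 3, 6, 11, 14, 16, 23, 27, 30}

A △ B = {1, 3, 6, 11, 14, 16, 23, 27, 30}


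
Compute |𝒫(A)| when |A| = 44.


Number of subsets = 2^n
= 2^44
= 17592186044416

|P(A)| = 17592186044416


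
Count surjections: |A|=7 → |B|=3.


n = |A| = 7, k = |B| = 3. Surjections via inclusion-exclusion:
S(n,k) = Σ(-1)^i × C(k,i) × (k-i)^n, i=0 to k
i=0: (-1)^0×C(3,0)×3^7 = 2187
i=1: (-1)^1×C(3,1)×2^7 = -384
i=2: (-1)^2×C(3,2)×1^7 = 3
i=3: (-1)^3×C(3,3)×0^7 = 0
Total = 1806

Number of surjections = 1806


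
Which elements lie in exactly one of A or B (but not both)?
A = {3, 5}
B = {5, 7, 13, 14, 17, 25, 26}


A △ B = (A \ B) ∪ (B \ A) = elements in exactly one of A or B
A \ B = {3}
B \ A = {7, 13, 14, 17, 25, 26}
A △ B = {3, 7, 13, 14, 17, 25, 26}

A △ B = {3, 7, 13, 14, 17, 25, 26}


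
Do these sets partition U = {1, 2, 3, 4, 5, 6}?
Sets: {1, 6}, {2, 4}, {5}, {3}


A partition requires: (1) non-empty parts, (2) pairwise disjoint, (3) union = U
Parts: {1, 6}, {2, 4}, {5}, {3}
Union of parts: {1, 2, 3, 4, 5, 6}
U = {1, 2, 3, 4, 5, 6}
All non-empty? True
Pairwise disjoint? True
Covers U? True

Yes, valid partition


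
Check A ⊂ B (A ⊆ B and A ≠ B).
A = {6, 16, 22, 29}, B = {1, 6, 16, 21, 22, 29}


A ⊂ B requires: A ⊆ B AND A ≠ B.
A ⊆ B? Yes
A = B? No
A ⊂ B: Yes (A is a proper subset of B)

Yes, A ⊂ B


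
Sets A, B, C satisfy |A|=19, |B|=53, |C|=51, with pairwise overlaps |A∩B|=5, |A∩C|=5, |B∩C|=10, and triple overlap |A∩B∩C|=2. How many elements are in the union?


|A∪B∪C| = |A|+|B|+|C| - |A∩B|-|A∩C|-|B∩C| + |A∩B∩C|
= 19+53+51 - 5-5-10 + 2
= 123 - 20 + 2
= 105

|A ∪ B ∪ C| = 105


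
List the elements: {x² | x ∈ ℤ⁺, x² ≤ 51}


Checking each candidate:
Condition: positive perfect squares ≤ 51
Result = {1, 4, 9, 16, 25, 36, 49}

{1, 4, 9, 16, 25, 36, 49}


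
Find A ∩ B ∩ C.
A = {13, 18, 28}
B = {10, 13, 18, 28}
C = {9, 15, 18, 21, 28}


A ∩ B = {13, 18, 28}
(A ∩ B) ∩ C = {18, 28}

A ∩ B ∩ C = {18, 28}


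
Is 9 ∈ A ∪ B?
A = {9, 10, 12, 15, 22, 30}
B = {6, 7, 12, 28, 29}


A = {9, 10, 12, 15, 22, 30}, B = {6, 7, 12, 28, 29}
A ∪ B = all elements in A or B
A ∪ B = {6, 7, 9, 10, 12, 15, 22, 28, 29, 30}
Checking if 9 ∈ A ∪ B
9 is in A ∪ B → True

9 ∈ A ∪ B


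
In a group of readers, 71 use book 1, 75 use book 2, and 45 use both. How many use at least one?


|A ∪ B| = |A| + |B| - |A ∩ B|
= 71 + 75 - 45
= 101

|A ∪ B| = 101


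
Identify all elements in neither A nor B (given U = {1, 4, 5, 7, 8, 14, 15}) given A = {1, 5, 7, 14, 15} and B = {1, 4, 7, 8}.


A = {1, 5, 7, 14, 15}
B = {1, 4, 7, 8}
Region: in neither A nor B (given U = {1, 4, 5, 7, 8, 14, 15})
Elements: ∅

Elements in neither A nor B (given U = {1, 4, 5, 7, 8, 14, 15}): ∅


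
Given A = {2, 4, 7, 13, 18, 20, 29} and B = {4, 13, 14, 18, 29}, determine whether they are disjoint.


Disjoint means A ∩ B = ∅.
A ∩ B = {4, 13, 18, 29}
A ∩ B ≠ ∅, so A and B are NOT disjoint.

No, A and B are not disjoint (A ∩ B = {4, 13, 18, 29})


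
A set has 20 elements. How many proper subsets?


Total subsets = 2^n = 2^20 = 1048576
Proper subsets exclude the set itself: 2^n - 1
= 1048576 - 1
= 1048575

Number of proper subsets = 1048575


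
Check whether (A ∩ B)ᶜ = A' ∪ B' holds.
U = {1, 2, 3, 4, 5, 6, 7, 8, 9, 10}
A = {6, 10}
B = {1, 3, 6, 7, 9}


LHS: A ∩ B = {6}
(A ∩ B)' = U \ (A ∩ B) = {1, 2, 3, 4, 5, 7, 8, 9, 10}
A' = {1, 2, 3, 4, 5, 7, 8, 9}, B' = {2, 4, 5, 8, 10}
Claimed RHS: A' ∪ B' = {1, 2, 3, 4, 5, 7, 8, 9, 10}
Identity is VALID: LHS = RHS = {1, 2, 3, 4, 5, 7, 8, 9, 10} ✓

Identity is valid. (A ∩ B)' = A' ∪ B' = {1, 2, 3, 4, 5, 7, 8, 9, 10}


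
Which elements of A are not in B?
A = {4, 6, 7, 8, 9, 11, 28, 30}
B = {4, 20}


A \ B = elements in A but not in B
A = {4, 6, 7, 8, 9, 11, 28, 30}
B = {4, 20}
Remove from A any elements in B
A \ B = {6, 7, 8, 9, 11, 28, 30}

A \ B = {6, 7, 8, 9, 11, 28, 30}


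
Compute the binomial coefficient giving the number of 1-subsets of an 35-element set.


C(n,k) = n! / (k!(n-k)!)
C(35,1) = 35! / (1!34!)
= 35

C(35,1) = 35


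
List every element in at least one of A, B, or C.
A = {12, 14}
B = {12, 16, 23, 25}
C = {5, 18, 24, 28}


A ∪ B = {12, 14, 16, 23, 25}
(A ∪ B) ∪ C = {5, 12, 14, 16, 18, 23, 24, 25, 28}

A ∪ B ∪ C = {5, 12, 14, 16, 18, 23, 24, 25, 28}


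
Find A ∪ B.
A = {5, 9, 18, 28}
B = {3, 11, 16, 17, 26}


A ∪ B = all elements in A or B (or both)
A = {5, 9, 18, 28}
B = {3, 11, 16, 17, 26}
A ∪ B = {3, 5, 9, 11, 16, 17, 18, 26, 28}

A ∪ B = {3, 5, 9, 11, 16, 17, 18, 26, 28}


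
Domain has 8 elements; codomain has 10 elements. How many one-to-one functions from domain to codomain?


An injection sends each of |A| = 8 inputs to a distinct output in B.
# injections = |B|·(|B|-1)·…·(|B|-|A|+1) = 10! / (10 - 8)!
= 10 × 9 × 8 × 7 × 6 × 5 × 4 × 3
= 1814400

Number of injections = 1814400


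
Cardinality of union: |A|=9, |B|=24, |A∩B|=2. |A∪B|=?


|A ∪ B| = |A| + |B| - |A ∩ B|
= 9 + 24 - 2
= 31

|A ∪ B| = 31


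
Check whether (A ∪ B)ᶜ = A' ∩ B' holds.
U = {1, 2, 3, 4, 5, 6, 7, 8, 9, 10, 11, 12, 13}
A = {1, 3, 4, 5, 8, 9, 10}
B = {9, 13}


LHS: A ∪ B = {1, 3, 4, 5, 8, 9, 10, 13}
(A ∪ B)' = U \ (A ∪ B) = {2, 6, 7, 11, 12}
A' = {2, 6, 7, 11, 12, 13}, B' = {1, 2, 3, 4, 5, 6, 7, 8, 10, 11, 12}
Claimed RHS: A' ∩ B' = {2, 6, 7, 11, 12}
Identity is VALID: LHS = RHS = {2, 6, 7, 11, 12} ✓

Identity is valid. (A ∪ B)' = A' ∩ B' = {2, 6, 7, 11, 12}


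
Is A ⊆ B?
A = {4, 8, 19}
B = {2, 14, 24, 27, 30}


A ⊆ B means every element of A is in B.
Elements in A not in B: {4, 8, 19}
So A ⊄ B.

No, A ⊄ B


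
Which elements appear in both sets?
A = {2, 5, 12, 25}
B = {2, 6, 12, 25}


A ∩ B = elements in both A and B
A = {2, 5, 12, 25}
B = {2, 6, 12, 25}
A ∩ B = {2, 12, 25}

A ∩ B = {2, 12, 25}


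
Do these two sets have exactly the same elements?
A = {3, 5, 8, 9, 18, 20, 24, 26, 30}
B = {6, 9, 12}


Two sets are equal iff they have exactly the same elements.
A = {3, 5, 8, 9, 18, 20, 24, 26, 30}
B = {6, 9, 12}
Differences: {3, 5, 6, 8, 12, 18, 20, 24, 26, 30}
A ≠ B

No, A ≠ B


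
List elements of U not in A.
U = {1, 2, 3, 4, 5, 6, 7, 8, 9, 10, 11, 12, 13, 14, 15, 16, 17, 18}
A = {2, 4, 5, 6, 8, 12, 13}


Aᶜ = U \ A = elements in U but not in A
U = {1, 2, 3, 4, 5, 6, 7, 8, 9, 10, 11, 12, 13, 14, 15, 16, 17, 18}
A = {2, 4, 5, 6, 8, 12, 13}
Aᶜ = {1, 3, 7, 9, 10, 11, 14, 15, 16, 17, 18}

Aᶜ = {1, 3, 7, 9, 10, 11, 14, 15, 16, 17, 18}


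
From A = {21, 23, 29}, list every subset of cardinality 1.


|A| = 3, so A has C(3,1) = 3 subsets of size 1.
Enumerate by choosing 1 elements from A at a time:
{21}, {23}, {29}

1-element subsets (3 total): {21}, {23}, {29}


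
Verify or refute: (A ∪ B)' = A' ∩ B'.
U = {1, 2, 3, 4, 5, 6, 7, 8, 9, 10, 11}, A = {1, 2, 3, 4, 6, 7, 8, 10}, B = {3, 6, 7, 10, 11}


LHS: A ∪ B = {1, 2, 3, 4, 6, 7, 8, 10, 11}
(A ∪ B)' = U \ (A ∪ B) = {5, 9}
A' = {5, 9, 11}, B' = {1, 2, 4, 5, 8, 9}
Claimed RHS: A' ∩ B' = {5, 9}
Identity is VALID: LHS = RHS = {5, 9} ✓

Identity is valid. (A ∪ B)' = A' ∩ B' = {5, 9}


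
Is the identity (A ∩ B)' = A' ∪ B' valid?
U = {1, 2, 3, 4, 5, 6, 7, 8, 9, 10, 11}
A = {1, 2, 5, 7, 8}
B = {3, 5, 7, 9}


LHS: A ∩ B = {5, 7}
(A ∩ B)' = U \ (A ∩ B) = {1, 2, 3, 4, 6, 8, 9, 10, 11}
A' = {3, 4, 6, 9, 10, 11}, B' = {1, 2, 4, 6, 8, 10, 11}
Claimed RHS: A' ∪ B' = {1, 2, 3, 4, 6, 8, 9, 10, 11}
Identity is VALID: LHS = RHS = {1, 2, 3, 4, 6, 8, 9, 10, 11} ✓

Identity is valid. (A ∩ B)' = A' ∪ B' = {1, 2, 3, 4, 6, 8, 9, 10, 11}


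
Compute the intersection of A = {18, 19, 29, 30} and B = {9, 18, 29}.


A ∩ B = elements in both A and B
A = {18, 19, 29, 30}
B = {9, 18, 29}
A ∩ B = {18, 29}

A ∩ B = {18, 29}


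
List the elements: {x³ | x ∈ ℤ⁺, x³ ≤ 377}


Checking each candidate:
Condition: positive perfect cubes ≤ 377
Result = {1, 8, 27, 64, 125, 216, 343}

{1, 8, 27, 64, 125, 216, 343}


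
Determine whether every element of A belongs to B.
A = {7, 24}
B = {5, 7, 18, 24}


A ⊆ B means every element of A is in B.
All elements of A are in B.
So A ⊆ B.

Yes, A ⊆ B


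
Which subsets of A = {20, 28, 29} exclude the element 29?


A subset of A that omits 29 is a subset of A \ {29}, so there are 2^(n-1) = 2^2 = 4 of them.
Subsets excluding 29: ∅, {20}, {28}, {20, 28}

Subsets excluding 29 (4 total): ∅, {20}, {28}, {20, 28}


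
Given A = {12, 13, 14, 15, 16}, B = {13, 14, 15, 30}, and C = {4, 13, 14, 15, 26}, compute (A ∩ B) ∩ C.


A ∩ B = {13, 14, 15}
(A ∩ B) ∩ C = {13, 14, 15}

A ∩ B ∩ C = {13, 14, 15}


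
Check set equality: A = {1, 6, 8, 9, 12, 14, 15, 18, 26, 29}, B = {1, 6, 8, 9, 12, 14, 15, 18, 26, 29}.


Two sets are equal iff they have exactly the same elements.
A = {1, 6, 8, 9, 12, 14, 15, 18, 26, 29}
B = {1, 6, 8, 9, 12, 14, 15, 18, 26, 29}
Same elements → A = B

Yes, A = B


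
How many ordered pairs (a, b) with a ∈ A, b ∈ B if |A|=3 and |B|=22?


|A × B| = |A| × |B|
= 3 × 22
= 66

|A × B| = 66


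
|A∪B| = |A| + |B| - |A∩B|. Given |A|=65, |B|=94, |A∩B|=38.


|A ∪ B| = |A| + |B| - |A ∩ B|
= 65 + 94 - 38
= 121

|A ∪ B| = 121


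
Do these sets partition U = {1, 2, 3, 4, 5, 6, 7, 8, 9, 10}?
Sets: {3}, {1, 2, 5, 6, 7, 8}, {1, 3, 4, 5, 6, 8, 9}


A partition requires: (1) non-empty parts, (2) pairwise disjoint, (3) union = U
Parts: {3}, {1, 2, 5, 6, 7, 8}, {1, 3, 4, 5, 6, 8, 9}
Union of parts: {1, 2, 3, 4, 5, 6, 7, 8, 9}
U = {1, 2, 3, 4, 5, 6, 7, 8, 9, 10}
All non-empty? True
Pairwise disjoint? False
Covers U? False

No, not a valid partition


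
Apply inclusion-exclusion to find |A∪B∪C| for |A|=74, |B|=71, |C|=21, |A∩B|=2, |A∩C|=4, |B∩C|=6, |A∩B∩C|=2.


|A∪B∪C| = |A|+|B|+|C| - |A∩B|-|A∩C|-|B∩C| + |A∩B∩C|
= 74+71+21 - 2-4-6 + 2
= 166 - 12 + 2
= 156

|A ∪ B ∪ C| = 156


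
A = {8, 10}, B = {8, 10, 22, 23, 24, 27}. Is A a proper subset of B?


A ⊂ B requires: A ⊆ B AND A ≠ B.
A ⊆ B? Yes
A = B? No
A ⊂ B: Yes (A is a proper subset of B)

Yes, A ⊂ B


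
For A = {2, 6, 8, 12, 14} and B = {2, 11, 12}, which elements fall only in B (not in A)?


A = {2, 6, 8, 12, 14}
B = {2, 11, 12}
Region: only in B (not in A)
Elements: {11}

Elements only in B (not in A): {11}


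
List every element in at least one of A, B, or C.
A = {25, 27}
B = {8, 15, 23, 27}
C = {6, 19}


A ∪ B = {8, 15, 23, 25, 27}
(A ∪ B) ∪ C = {6, 8, 15, 19, 23, 25, 27}

A ∪ B ∪ C = {6, 8, 15, 19, 23, 25, 27}


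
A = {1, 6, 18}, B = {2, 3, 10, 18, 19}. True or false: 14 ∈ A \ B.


A = {1, 6, 18}, B = {2, 3, 10, 18, 19}
A \ B = elements in A but not in B
A \ B = {1, 6}
Checking if 14 ∈ A \ B
14 is not in A \ B → False

14 ∉ A \ B


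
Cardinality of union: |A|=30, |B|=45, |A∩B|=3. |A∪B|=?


|A ∪ B| = |A| + |B| - |A ∩ B|
= 30 + 45 - 3
= 72

|A ∪ B| = 72


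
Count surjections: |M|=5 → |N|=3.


n = |M| = 5, k = |N| = 3. Surjections via inclusion-exclusion:
S(n,k) = Σ(-1)^i × C(k,i) × (k-i)^n, i=0 to k
i=0: (-1)^0×C(3,0)×3^5 = 243
i=1: (-1)^1×C(3,1)×2^5 = -96
i=2: (-1)^2×C(3,2)×1^5 = 3
i=3: (-1)^3×C(3,3)×0^5 = 0
Total = 150

Number of surjections = 150


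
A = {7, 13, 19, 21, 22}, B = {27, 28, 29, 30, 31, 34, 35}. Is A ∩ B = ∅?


Disjoint means A ∩ B = ∅.
A ∩ B = ∅
A ∩ B = ∅, so A and B are disjoint.

Yes, A and B are disjoint


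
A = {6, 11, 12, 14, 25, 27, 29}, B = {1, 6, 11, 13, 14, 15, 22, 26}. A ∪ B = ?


A ∪ B = all elements in A or B (or both)
A = {6, 11, 12, 14, 25, 27, 29}
B = {1, 6, 11, 13, 14, 15, 22, 26}
A ∪ B = {1, 6, 11, 12, 13, 14, 15, 22, 25, 26, 27, 29}

A ∪ B = {1, 6, 11, 12, 13, 14, 15, 22, 25, 26, 27, 29}


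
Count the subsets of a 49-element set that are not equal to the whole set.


Total subsets = 2^n = 2^49 = 562949953421312
Proper subsets exclude the set itself: 2^n - 1
= 562949953421312 - 1
= 562949953421311

Number of proper subsets = 562949953421311


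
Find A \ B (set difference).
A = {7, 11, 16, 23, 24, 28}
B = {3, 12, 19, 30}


A \ B = elements in A but not in B
A = {7, 11, 16, 23, 24, 28}
B = {3, 12, 19, 30}
Remove from A any elements in B
A \ B = {7, 11, 16, 23, 24, 28}

A \ B = {7, 11, 16, 23, 24, 28}


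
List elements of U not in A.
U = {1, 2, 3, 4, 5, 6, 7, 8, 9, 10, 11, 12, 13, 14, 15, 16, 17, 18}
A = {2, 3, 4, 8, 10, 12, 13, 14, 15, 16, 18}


Aᶜ = U \ A = elements in U but not in A
U = {1, 2, 3, 4, 5, 6, 7, 8, 9, 10, 11, 12, 13, 14, 15, 16, 17, 18}
A = {2, 3, 4, 8, 10, 12, 13, 14, 15, 16, 18}
Aᶜ = {1, 5, 6, 7, 9, 11, 17}

Aᶜ = {1, 5, 6, 7, 9, 11, 17}


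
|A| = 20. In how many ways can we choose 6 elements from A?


C(n,k) = n! / (k!(n-k)!)
C(20,6) = 20! / (6!14!)
= 38760

C(20,6) = 38760


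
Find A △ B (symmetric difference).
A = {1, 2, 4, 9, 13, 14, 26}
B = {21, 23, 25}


A △ B = (A \ B) ∪ (B \ A) = elements in exactly one of A or B
A \ B = {1, 2, 4, 9, 13, 14, 26}
B \ A = {21, 23, 25}
A △ B = {1, 2, 4, 9, 13, 14, 21, 23, 25, 26}

A △ B = {1, 2, 4, 9, 13, 14, 21, 23, 25, 26}


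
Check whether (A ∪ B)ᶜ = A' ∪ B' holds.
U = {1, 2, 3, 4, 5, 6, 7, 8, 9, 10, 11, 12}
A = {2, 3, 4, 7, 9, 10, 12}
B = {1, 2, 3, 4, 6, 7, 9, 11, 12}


LHS: A ∪ B = {1, 2, 3, 4, 6, 7, 9, 10, 11, 12}
(A ∪ B)' = U \ (A ∪ B) = {5, 8}
A' = {1, 5, 6, 8, 11}, B' = {5, 8, 10}
Claimed RHS: A' ∪ B' = {1, 5, 6, 8, 10, 11}
Identity is INVALID: LHS = {5, 8} but the RHS claimed here equals {1, 5, 6, 8, 10, 11}. The correct form is (A ∪ B)' = A' ∩ B'.

Identity is invalid: (A ∪ B)' = {5, 8} but A' ∪ B' = {1, 5, 6, 8, 10, 11}. The correct De Morgan law is (A ∪ B)' = A' ∩ B'.


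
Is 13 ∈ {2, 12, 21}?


A = {2, 12, 21}
Checking if 13 is in A
13 is not in A → False

13 ∉ A


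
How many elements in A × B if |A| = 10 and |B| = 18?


|A × B| = |A| × |B|
= 10 × 18
= 180

|A × B| = 180


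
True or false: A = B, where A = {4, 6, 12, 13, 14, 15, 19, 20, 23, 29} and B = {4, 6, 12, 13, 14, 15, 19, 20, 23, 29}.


Two sets are equal iff they have exactly the same elements.
A = {4, 6, 12, 13, 14, 15, 19, 20, 23, 29}
B = {4, 6, 12, 13, 14, 15, 19, 20, 23, 29}
Same elements → A = B

Yes, A = B


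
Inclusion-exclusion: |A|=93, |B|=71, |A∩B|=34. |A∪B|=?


|A ∪ B| = |A| + |B| - |A ∩ B|
= 93 + 71 - 34
= 130

|A ∪ B| = 130


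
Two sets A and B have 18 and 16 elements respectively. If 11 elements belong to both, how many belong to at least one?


|A ∪ B| = |A| + |B| - |A ∩ B|
= 18 + 16 - 11
= 23

|A ∪ B| = 23


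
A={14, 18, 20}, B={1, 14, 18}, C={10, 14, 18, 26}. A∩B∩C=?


A ∩ B = {14, 18}
(A ∩ B) ∩ C = {14, 18}

A ∩ B ∩ C = {14, 18}


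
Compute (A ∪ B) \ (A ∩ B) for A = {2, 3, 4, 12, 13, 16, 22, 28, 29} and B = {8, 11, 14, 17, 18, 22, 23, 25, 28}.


A △ B = (A \ B) ∪ (B \ A) = elements in exactly one of A or B
A \ B = {2, 3, 4, 12, 13, 16, 29}
B \ A = {8, 11, 14, 17, 18, 23, 25}
A △ B = {2, 3, 4, 8, 11, 12, 13, 14, 16, 17, 18, 23, 25, 29}

A △ B = {2, 3, 4, 8, 11, 12, 13, 14, 16, 17, 18, 23, 25, 29}


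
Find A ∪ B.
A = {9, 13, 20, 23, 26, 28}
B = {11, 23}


A ∪ B = all elements in A or B (or both)
A = {9, 13, 20, 23, 26, 28}
B = {11, 23}
A ∪ B = {9, 11, 13, 20, 23, 26, 28}

A ∪ B = {9, 11, 13, 20, 23, 26, 28}


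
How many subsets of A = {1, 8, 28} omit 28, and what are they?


A subset of A that omits 28 is a subset of A \ {28}, so there are 2^(n-1) = 2^2 = 4 of them.
Subsets excluding 28: ∅, {1}, {8}, {1, 8}

Subsets excluding 28 (4 total): ∅, {1}, {8}, {1, 8}


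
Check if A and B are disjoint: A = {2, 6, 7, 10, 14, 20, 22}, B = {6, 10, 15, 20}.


Disjoint means A ∩ B = ∅.
A ∩ B = {6, 10, 20}
A ∩ B ≠ ∅, so A and B are NOT disjoint.

No, A and B are not disjoint (A ∩ B = {6, 10, 20})


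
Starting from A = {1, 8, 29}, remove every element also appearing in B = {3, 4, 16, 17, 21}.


A \ B = elements in A but not in B
A = {1, 8, 29}
B = {3, 4, 16, 17, 21}
Remove from A any elements in B
A \ B = {1, 8, 29}

A \ B = {1, 8, 29}


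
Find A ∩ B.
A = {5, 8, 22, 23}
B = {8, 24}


A ∩ B = elements in both A and B
A = {5, 8, 22, 23}
B = {8, 24}
A ∩ B = {8}

A ∩ B = {8}


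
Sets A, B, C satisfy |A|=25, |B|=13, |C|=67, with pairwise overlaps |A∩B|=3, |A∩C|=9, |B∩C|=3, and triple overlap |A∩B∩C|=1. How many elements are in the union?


|A∪B∪C| = |A|+|B|+|C| - |A∩B|-|A∩C|-|B∩C| + |A∩B∩C|
= 25+13+67 - 3-9-3 + 1
= 105 - 15 + 1
= 91

|A ∪ B ∪ C| = 91


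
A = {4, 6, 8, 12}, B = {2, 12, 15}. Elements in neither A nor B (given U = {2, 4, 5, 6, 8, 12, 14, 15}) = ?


A = {4, 6, 8, 12}
B = {2, 12, 15}
Region: in neither A nor B (given U = {2, 4, 5, 6, 8, 12, 14, 15})
Elements: {5, 14}

Elements in neither A nor B (given U = {2, 4, 5, 6, 8, 12, 14, 15}): {5, 14}


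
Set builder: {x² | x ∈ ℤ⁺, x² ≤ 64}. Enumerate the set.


Checking each candidate:
Condition: positive perfect squares ≤ 64
Result = {1, 4, 9, 16, 25, 36, 49, 64}

{1, 4, 9, 16, 25, 36, 49, 64}


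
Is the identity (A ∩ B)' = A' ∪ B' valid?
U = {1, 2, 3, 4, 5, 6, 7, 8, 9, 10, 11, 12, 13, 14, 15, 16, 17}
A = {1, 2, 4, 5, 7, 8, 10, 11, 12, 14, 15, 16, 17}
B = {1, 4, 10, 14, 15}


LHS: A ∩ B = {1, 4, 10, 14, 15}
(A ∩ B)' = U \ (A ∩ B) = {2, 3, 5, 6, 7, 8, 9, 11, 12, 13, 16, 17}
A' = {3, 6, 9, 13}, B' = {2, 3, 5, 6, 7, 8, 9, 11, 12, 13, 16, 17}
Claimed RHS: A' ∪ B' = {2, 3, 5, 6, 7, 8, 9, 11, 12, 13, 16, 17}
Identity is VALID: LHS = RHS = {2, 3, 5, 6, 7, 8, 9, 11, 12, 13, 16, 17} ✓

Identity is valid. (A ∩ B)' = A' ∪ B' = {2, 3, 5, 6, 7, 8, 9, 11, 12, 13, 16, 17}


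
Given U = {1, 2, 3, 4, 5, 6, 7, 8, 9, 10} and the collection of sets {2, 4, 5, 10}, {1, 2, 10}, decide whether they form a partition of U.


A partition requires: (1) non-empty parts, (2) pairwise disjoint, (3) union = U
Parts: {2, 4, 5, 10}, {1, 2, 10}
Union of parts: {1, 2, 4, 5, 10}
U = {1, 2, 3, 4, 5, 6, 7, 8, 9, 10}
All non-empty? True
Pairwise disjoint? False
Covers U? False

No, not a valid partition


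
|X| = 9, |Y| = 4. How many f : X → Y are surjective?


n = |X| = 9, k = |Y| = 4. Surjections via inclusion-exclusion:
S(n,k) = Σ(-1)^i × C(k,i) × (k-i)^n, i=0 to k
i=0: (-1)^0×C(4,0)×4^9 = 262144
i=1: (-1)^1×C(4,1)×3^9 = -78732
i=2: (-1)^2×C(4,2)×2^9 = 3072
i=3: (-1)^3×C(4,3)×1^9 = -4
i=4: (-1)^4×C(4,4)×0^9 = 0
Total = 186480

Number of surjections = 186480


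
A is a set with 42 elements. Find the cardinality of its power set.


Number of subsets = 2^n
= 2^42
= 4398046511104

|P(A)| = 4398046511104


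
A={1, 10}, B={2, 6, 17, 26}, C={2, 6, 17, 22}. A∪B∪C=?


A ∪ B = {1, 2, 6, 10, 17, 26}
(A ∪ B) ∪ C = {1, 2, 6, 10, 17, 22, 26}

A ∪ B ∪ C = {1, 2, 6, 10, 17, 22, 26}


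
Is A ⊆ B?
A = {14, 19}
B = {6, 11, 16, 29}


A ⊆ B means every element of A is in B.
Elements in A not in B: {14, 19}
So A ⊄ B.

No, A ⊄ B


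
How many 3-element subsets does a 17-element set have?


C(n,k) = n! / (k!(n-k)!)
C(17,3) = 17! / (3!14!)
= 680

C(17,3) = 680


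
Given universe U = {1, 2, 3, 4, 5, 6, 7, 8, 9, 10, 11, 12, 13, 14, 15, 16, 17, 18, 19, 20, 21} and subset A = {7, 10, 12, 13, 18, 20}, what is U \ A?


Aᶜ = U \ A = elements in U but not in A
U = {1, 2, 3, 4, 5, 6, 7, 8, 9, 10, 11, 12, 13, 14, 15, 16, 17, 18, 19, 20, 21}
A = {7, 10, 12, 13, 18, 20}
Aᶜ = {1, 2, 3, 4, 5, 6, 8, 9, 11, 14, 15, 16, 17, 19, 21}

Aᶜ = {1, 2, 3, 4, 5, 6, 8, 9, 11, 14, 15, 16, 17, 19, 21}


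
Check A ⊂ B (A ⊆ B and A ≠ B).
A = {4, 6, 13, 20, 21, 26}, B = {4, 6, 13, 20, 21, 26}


A ⊂ B requires: A ⊆ B AND A ≠ B.
A ⊆ B? Yes
A = B? Yes
A = B, so A is not a PROPER subset.

No, A is not a proper subset of B


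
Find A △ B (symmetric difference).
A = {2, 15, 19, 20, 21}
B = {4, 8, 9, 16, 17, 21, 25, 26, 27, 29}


A △ B = (A \ B) ∪ (B \ A) = elements in exactly one of A or B
A \ B = {2, 15, 19, 20}
B \ A = {4, 8, 9, 16, 17, 25, 26, 27, 29}
A △ B = {2, 4, 8, 9, 15, 16, 17, 19, 20, 25, 26, 27, 29}

A △ B = {2, 4, 8, 9, 15, 16, 17, 19, 20, 25, 26, 27, 29}


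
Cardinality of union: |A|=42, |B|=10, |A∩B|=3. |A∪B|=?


|A ∪ B| = |A| + |B| - |A ∩ B|
= 42 + 10 - 3
= 49

|A ∪ B| = 49


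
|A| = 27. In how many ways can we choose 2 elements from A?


C(n,k) = n! / (k!(n-k)!)
C(27,2) = 27! / (2!25!)
= 351

C(27,2) = 351


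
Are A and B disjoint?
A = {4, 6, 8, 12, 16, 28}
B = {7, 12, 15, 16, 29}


Disjoint means A ∩ B = ∅.
A ∩ B = {12, 16}
A ∩ B ≠ ∅, so A and B are NOT disjoint.

No, A and B are not disjoint (A ∩ B = {12, 16})


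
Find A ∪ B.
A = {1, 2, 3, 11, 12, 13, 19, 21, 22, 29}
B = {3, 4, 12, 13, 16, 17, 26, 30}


A ∪ B = all elements in A or B (or both)
A = {1, 2, 3, 11, 12, 13, 19, 21, 22, 29}
B = {3, 4, 12, 13, 16, 17, 26, 30}
A ∪ B = {1, 2, 3, 4, 11, 12, 13, 16, 17, 19, 21, 22, 26, 29, 30}

A ∪ B = {1, 2, 3, 4, 11, 12, 13, 16, 17, 19, 21, 22, 26, 29, 30}


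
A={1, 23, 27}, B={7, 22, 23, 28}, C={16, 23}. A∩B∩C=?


A ∩ B = {23}
(A ∩ B) ∩ C = {23}

A ∩ B ∩ C = {23}


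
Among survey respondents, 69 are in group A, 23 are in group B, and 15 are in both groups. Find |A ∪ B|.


|A ∪ B| = |A| + |B| - |A ∩ B|
= 69 + 23 - 15
= 77

|A ∪ B| = 77


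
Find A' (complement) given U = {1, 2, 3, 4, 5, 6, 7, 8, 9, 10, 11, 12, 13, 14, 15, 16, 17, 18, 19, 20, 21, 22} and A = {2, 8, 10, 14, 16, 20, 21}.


Aᶜ = U \ A = elements in U but not in A
U = {1, 2, 3, 4, 5, 6, 7, 8, 9, 10, 11, 12, 13, 14, 15, 16, 17, 18, 19, 20, 21, 22}
A = {2, 8, 10, 14, 16, 20, 21}
Aᶜ = {1, 3, 4, 5, 6, 7, 9, 11, 12, 13, 15, 17, 18, 19, 22}

Aᶜ = {1, 3, 4, 5, 6, 7, 9, 11, 12, 13, 15, 17, 18, 19, 22}


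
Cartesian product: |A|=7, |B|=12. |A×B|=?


|A × B| = |A| × |B|
= 7 × 12
= 84

|A × B| = 84


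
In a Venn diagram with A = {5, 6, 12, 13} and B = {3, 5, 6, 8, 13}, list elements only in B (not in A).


A = {5, 6, 12, 13}
B = {3, 5, 6, 8, 13}
Region: only in B (not in A)
Elements: {3, 8}

Elements only in B (not in A): {3, 8}


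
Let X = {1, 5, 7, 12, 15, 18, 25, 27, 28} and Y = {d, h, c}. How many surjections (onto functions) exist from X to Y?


n = |X| = 9, k = |Y| = 3. Surjections via inclusion-exclusion:
S(n,k) = Σ(-1)^i × C(k,i) × (k-i)^n, i=0 to k
i=0: (-1)^0×C(3,0)×3^9 = 19683
i=1: (-1)^1×C(3,1)×2^9 = -1536
i=2: (-1)^2×C(3,2)×1^9 = 3
i=3: (-1)^3×C(3,3)×0^9 = 0
Total = 18150

Number of surjections = 18150


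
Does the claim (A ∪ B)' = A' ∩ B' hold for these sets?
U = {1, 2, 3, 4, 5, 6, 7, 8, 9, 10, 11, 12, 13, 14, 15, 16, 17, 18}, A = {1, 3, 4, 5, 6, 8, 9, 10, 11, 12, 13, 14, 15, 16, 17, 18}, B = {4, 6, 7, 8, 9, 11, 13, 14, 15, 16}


LHS: A ∪ B = {1, 3, 4, 5, 6, 7, 8, 9, 10, 11, 12, 13, 14, 15, 16, 17, 18}
(A ∪ B)' = U \ (A ∪ B) = {2}
A' = {2, 7}, B' = {1, 2, 3, 5, 10, 12, 17, 18}
Claimed RHS: A' ∩ B' = {2}
Identity is VALID: LHS = RHS = {2} ✓

Identity is valid. (A ∪ B)' = A' ∩ B' = {2}


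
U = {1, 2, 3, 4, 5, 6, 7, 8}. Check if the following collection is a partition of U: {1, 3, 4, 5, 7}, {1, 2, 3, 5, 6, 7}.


A partition requires: (1) non-empty parts, (2) pairwise disjoint, (3) union = U
Parts: {1, 3, 4, 5, 7}, {1, 2, 3, 5, 6, 7}
Union of parts: {1, 2, 3, 4, 5, 6, 7}
U = {1, 2, 3, 4, 5, 6, 7, 8}
All non-empty? True
Pairwise disjoint? False
Covers U? False

No, not a valid partition


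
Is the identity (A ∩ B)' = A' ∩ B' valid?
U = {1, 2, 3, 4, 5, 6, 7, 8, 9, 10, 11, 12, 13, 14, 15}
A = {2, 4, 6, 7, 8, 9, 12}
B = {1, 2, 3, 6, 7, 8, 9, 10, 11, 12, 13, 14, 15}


LHS: A ∩ B = {2, 6, 7, 8, 9, 12}
(A ∩ B)' = U \ (A ∩ B) = {1, 3, 4, 5, 10, 11, 13, 14, 15}
A' = {1, 3, 5, 10, 11, 13, 14, 15}, B' = {4, 5}
Claimed RHS: A' ∩ B' = {5}
Identity is INVALID: LHS = {1, 3, 4, 5, 10, 11, 13, 14, 15} but the RHS claimed here equals {5}. The correct form is (A ∩ B)' = A' ∪ B'.

Identity is invalid: (A ∩ B)' = {1, 3, 4, 5, 10, 11, 13, 14, 15} but A' ∩ B' = {5}. The correct De Morgan law is (A ∩ B)' = A' ∪ B'.


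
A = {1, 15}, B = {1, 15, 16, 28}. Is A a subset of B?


A ⊆ B means every element of A is in B.
All elements of A are in B.
So A ⊆ B.

Yes, A ⊆ B


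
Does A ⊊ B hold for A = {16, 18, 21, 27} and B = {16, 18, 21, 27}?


A ⊂ B requires: A ⊆ B AND A ≠ B.
A ⊆ B? Yes
A = B? Yes
A = B, so A is not a PROPER subset.

No, A is not a proper subset of B


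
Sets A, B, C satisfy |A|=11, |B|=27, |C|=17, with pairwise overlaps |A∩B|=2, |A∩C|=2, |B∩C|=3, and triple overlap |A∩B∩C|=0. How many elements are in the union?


|A∪B∪C| = |A|+|B|+|C| - |A∩B|-|A∩C|-|B∩C| + |A∩B∩C|
= 11+27+17 - 2-2-3 + 0
= 55 - 7 + 0
= 48

|A ∪ B ∪ C| = 48


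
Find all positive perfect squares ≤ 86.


Checking each candidate:
Condition: positive perfect squares ≤ 86
Result = {1, 4, 9, 16, 25, 36, 49, 64, 81}

{1, 4, 9, 16, 25, 36, 49, 64, 81}


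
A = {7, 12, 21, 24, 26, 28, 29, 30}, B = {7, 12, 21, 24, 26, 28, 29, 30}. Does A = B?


Two sets are equal iff they have exactly the same elements.
A = {7, 12, 21, 24, 26, 28, 29, 30}
B = {7, 12, 21, 24, 26, 28, 29, 30}
Same elements → A = B

Yes, A = B


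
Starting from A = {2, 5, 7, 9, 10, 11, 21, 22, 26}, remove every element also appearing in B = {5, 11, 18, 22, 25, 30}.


A \ B = elements in A but not in B
A = {2, 5, 7, 9, 10, 11, 21, 22, 26}
B = {5, 11, 18, 22, 25, 30}
Remove from A any elements in B
A \ B = {2, 7, 9, 10, 21, 26}

A \ B = {2, 7, 9, 10, 21, 26}


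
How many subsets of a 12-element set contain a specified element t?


Subsets of A containing t correspond to subsets of A \ {t}, which has 11 elements.
Count = 2^(n-1) = 2^11
= 2048

Number of subsets containing t = 2048


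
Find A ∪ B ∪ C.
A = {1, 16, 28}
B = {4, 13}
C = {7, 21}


A ∪ B = {1, 4, 13, 16, 28}
(A ∪ B) ∪ C = {1, 4, 7, 13, 16, 21, 28}

A ∪ B ∪ C = {1, 4, 7, 13, 16, 21, 28}


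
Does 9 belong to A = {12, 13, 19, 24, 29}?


A = {12, 13, 19, 24, 29}
Checking if 9 is in A
9 is not in A → False

9 ∉ A


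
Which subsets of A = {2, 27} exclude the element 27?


A subset of A that omits 27 is a subset of A \ {27}, so there are 2^(n-1) = 2^1 = 2 of them.
Subsets excluding 27: ∅, {2}

Subsets excluding 27 (2 total): ∅, {2}


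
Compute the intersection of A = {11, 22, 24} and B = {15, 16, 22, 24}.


A ∩ B = elements in both A and B
A = {11, 22, 24}
B = {15, 16, 22, 24}
A ∩ B = {22, 24}

A ∩ B = {22, 24}


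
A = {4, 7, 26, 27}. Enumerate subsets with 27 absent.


A subset of A that omits 27 is a subset of A \ {27}, so there are 2^(n-1) = 2^3 = 8 of them.
Subsets excluding 27: ∅, {4}, {7}, {26}, {4, 7}, {4, 26}, {7, 26}, {4, 7, 26}

Subsets excluding 27 (8 total): ∅, {4}, {7}, {26}, {4, 7}, {4, 26}, {7, 26}, {4, 7, 26}


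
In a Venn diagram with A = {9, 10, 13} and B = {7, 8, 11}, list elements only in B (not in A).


A = {9, 10, 13}
B = {7, 8, 11}
Region: only in B (not in A)
Elements: {7, 8, 11}

Elements only in B (not in A): {7, 8, 11}


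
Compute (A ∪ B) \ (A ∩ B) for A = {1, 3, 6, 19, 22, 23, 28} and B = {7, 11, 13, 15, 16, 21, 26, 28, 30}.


A △ B = (A \ B) ∪ (B \ A) = elements in exactly one of A or B
A \ B = {1, 3, 6, 19, 22, 23}
B \ A = {7, 11, 13, 15, 16, 21, 26, 30}
A △ B = {1, 3, 6, 7, 11, 13, 15, 16, 19, 21, 22, 23, 26, 30}

A △ B = {1, 3, 6, 7, 11, 13, 15, 16, 19, 21, 22, 23, 26, 30}


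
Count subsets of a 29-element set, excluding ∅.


Total subsets = 2^n = 2^29 = 536870912
Non-empty subsets exclude the empty set: 2^n - 1
= 536870912 - 1
= 536870911

Number of non-empty subsets = 536870911


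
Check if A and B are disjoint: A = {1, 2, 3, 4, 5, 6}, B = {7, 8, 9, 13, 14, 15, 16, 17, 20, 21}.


Disjoint means A ∩ B = ∅.
A ∩ B = ∅
A ∩ B = ∅, so A and B are disjoint.

Yes, A and B are disjoint


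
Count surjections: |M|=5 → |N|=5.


n = |M| = 5, k = |N| = 5. Surjections via inclusion-exclusion:
S(n,k) = Σ(-1)^i × C(k,i) × (k-i)^n, i=0 to k
i=0: (-1)^0×C(5,0)×5^5 = 3125
i=1: (-1)^1×C(5,1)×4^5 = -5120
i=2: (-1)^2×C(5,2)×3^5 = 2430
i=3: (-1)^3×C(5,3)×2^5 = -320
i=4: (-1)^4×C(5,4)×1^5 = 5
i=5: (-1)^5×C(5,5)×0^5 = 0
Total = 120

Number of surjections = 120


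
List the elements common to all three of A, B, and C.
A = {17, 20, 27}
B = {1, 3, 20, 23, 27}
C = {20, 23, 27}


A ∩ B = {20, 27}
(A ∩ B) ∩ C = {20, 27}

A ∩ B ∩ C = {20, 27}


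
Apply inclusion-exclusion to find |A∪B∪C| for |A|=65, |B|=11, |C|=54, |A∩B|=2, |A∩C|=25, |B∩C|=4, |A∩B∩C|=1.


|A∪B∪C| = |A|+|B|+|C| - |A∩B|-|A∩C|-|B∩C| + |A∩B∩C|
= 65+11+54 - 2-25-4 + 1
= 130 - 31 + 1
= 100

|A ∪ B ∪ C| = 100


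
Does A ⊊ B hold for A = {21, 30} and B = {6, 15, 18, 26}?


A ⊂ B requires: A ⊆ B AND A ≠ B.
A ⊆ B? No
A ⊄ B, so A is not a proper subset.

No, A is not a proper subset of B


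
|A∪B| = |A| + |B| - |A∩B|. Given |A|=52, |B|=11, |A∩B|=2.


|A ∪ B| = |A| + |B| - |A ∩ B|
= 52 + 11 - 2
= 61

|A ∪ B| = 61


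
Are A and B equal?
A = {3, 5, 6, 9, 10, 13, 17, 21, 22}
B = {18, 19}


Two sets are equal iff they have exactly the same elements.
A = {3, 5, 6, 9, 10, 13, 17, 21, 22}
B = {18, 19}
Differences: {3, 5, 6, 9, 10, 13, 17, 18, 19, 21, 22}
A ≠ B

No, A ≠ B


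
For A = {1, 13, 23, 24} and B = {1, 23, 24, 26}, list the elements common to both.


A ∩ B = elements in both A and B
A = {1, 13, 23, 24}
B = {1, 23, 24, 26}
A ∩ B = {1, 23, 24}

A ∩ B = {1, 23, 24}


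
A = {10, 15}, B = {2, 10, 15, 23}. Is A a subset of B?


A ⊆ B means every element of A is in B.
All elements of A are in B.
So A ⊆ B.

Yes, A ⊆ B


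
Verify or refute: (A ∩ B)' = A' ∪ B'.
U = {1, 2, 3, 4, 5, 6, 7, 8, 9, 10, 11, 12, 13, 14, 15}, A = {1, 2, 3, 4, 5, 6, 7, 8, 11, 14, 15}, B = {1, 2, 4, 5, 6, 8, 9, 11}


LHS: A ∩ B = {1, 2, 4, 5, 6, 8, 11}
(A ∩ B)' = U \ (A ∩ B) = {3, 7, 9, 10, 12, 13, 14, 15}
A' = {9, 10, 12, 13}, B' = {3, 7, 10, 12, 13, 14, 15}
Claimed RHS: A' ∪ B' = {3, 7, 9, 10, 12, 13, 14, 15}
Identity is VALID: LHS = RHS = {3, 7, 9, 10, 12, 13, 14, 15} ✓

Identity is valid. (A ∩ B)' = A' ∪ B' = {3, 7, 9, 10, 12, 13, 14, 15}


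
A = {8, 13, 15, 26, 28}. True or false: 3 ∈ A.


A = {8, 13, 15, 26, 28}
Checking if 3 is in A
3 is not in A → False

3 ∉ A


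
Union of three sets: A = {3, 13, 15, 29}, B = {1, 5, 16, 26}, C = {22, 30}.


A ∪ B = {1, 3, 5, 13, 15, 16, 26, 29}
(A ∪ B) ∪ C = {1, 3, 5, 13, 15, 16, 22, 26, 29, 30}

A ∪ B ∪ C = {1, 3, 5, 13, 15, 16, 22, 26, 29, 30}


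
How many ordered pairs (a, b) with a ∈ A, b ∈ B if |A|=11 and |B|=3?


|A × B| = |A| × |B|
= 11 × 3
= 33

|A × B| = 33
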